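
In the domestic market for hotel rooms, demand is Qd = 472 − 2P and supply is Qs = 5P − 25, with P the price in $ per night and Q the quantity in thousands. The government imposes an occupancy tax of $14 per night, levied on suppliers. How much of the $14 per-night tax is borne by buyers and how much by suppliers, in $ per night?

Buyers bear $10 per night; suppliers bear $4 per night.

Before the tax: set 472 − 2P = 5P − 25 → P* = $71, Q* = 330.
With the tax collected from suppliers, supply shifts: Qs = 5(P − 14) − 25.
New equilibrium: buyers pay $81, suppliers receive $67, Q = 310. (Wedge: Pb − Ps = 14.)
Burden on buyers: $10; on suppliers: $4. (They sum to $14.)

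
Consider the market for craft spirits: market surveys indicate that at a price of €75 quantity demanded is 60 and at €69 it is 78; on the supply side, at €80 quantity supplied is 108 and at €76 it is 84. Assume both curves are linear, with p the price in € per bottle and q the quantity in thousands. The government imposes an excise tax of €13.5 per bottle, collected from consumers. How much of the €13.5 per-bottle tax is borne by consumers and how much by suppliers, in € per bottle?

Consumers bear €9 per bottle; suppliers bear €4.5 per bottle.

Demand slope: (78 − 60)/(69 − 75) = -3, so qd = 285 − 3p.
Supply slope: (84 − 108)/(76 − 80) = 6, so qs = 6p − 372.
Before the tax: set 285 − 3p = 6p − 372 → p* = €73, q* = 66.
With the tax collected from consumers, demand (in seller-price terms) shifts: qd = 285 − 3(p + 13.5).
Solving gives q = 39 with consumers paying €82 and suppliers receiving €68.5 (the €13.5 wedge).
Burden on consumers: €9; on suppliers: €4.5. (They sum to €13.5.)
The less price-elastic side of the market bears the larger share of a per-unit tax.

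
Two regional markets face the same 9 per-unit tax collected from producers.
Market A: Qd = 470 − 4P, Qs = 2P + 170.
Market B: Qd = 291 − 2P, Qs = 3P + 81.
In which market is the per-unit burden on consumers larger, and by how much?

Market B, by 2.4.

Market A: pre-tax P* = 50, Q* = 270; post-tax Q = 258; per-unit burden on consumers = 3.
Market B: pre-tax P* = 42, Q* = 207; post-tax Q = 196.2; per-unit burden on consumers = 5.4.
Difference: 3 vs 5.4 → market B is larger by 2.4.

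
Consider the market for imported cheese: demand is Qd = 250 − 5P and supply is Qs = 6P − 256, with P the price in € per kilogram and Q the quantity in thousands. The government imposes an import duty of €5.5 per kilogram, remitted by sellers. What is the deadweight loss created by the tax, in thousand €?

Deadweight loss = €41.25 thousand.

Before the tax: set 250 − 5P = 6P − 256 → P* = €46, Q* = 20.
With the tax collected from sellers, supply shifts: Qs = 6(P − 5.5) − 256.
New equilibrium: buyers pay €49, sellers receive €43.5, Q = 5. (Wedge: Pb − Ps = 5.5.)
Quantity falls by |ΔQ| = |20 − 5| = 15.
DWL = ½ · t · |ΔQ| = ½ · 5.5 · 15 = €41.25.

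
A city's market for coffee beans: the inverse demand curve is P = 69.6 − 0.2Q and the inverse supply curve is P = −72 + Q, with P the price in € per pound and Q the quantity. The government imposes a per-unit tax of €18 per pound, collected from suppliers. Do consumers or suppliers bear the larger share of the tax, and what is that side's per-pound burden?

Suppliers bear the larger share: €15 per pound.

Inverting to Q(P) form: Qd = 348 − 5P; Qs = P + 72.
Before the tax: set 348 − 5P = P + 72 → P* = €46, Q* = 118.
With the tax collected from suppliers, supply shifts: Qs = (P − 18) + 72.
New equilibrium: consumers pay €49, suppliers receive €31, Q = 103. (Wedge: Pb − Ps = 18.)
Per-pound burden: consumers €3, suppliers €15.
Suppliers take the larger share because supply is less price-elastic here (demand slope 5 vs supply slope 1).
The less price-elastic side of the market bears the larger share of a per-unit tax.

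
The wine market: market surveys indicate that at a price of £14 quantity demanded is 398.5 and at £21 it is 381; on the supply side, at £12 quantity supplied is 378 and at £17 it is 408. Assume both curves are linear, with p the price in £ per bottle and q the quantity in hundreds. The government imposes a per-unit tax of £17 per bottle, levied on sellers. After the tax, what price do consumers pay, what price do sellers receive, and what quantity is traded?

Consumers pay £27; sellers receive £10; quantity = 366.

Demand slope: (381 − 398.5)/(21 − 14) = -2.5, so qd = 433.5 − 2.5p.
Supply slope: (408 − 378)/(17 − 12) = 6, so qs = 6p + 306.
Before the tax: set 433.5 − 2.5p = 6p + 306 → p* = £15, q* = 396.
With the tax collected from sellers, supply shifts: qs = 6(p − 17) + 306.
Solving gives q = 366 with consumers paying £27 and sellers receiving £10 (the £17 wedge).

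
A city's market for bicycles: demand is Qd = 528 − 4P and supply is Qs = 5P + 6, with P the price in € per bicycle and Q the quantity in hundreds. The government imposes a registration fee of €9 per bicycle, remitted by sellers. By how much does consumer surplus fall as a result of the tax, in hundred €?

Before the tax: set 528 − 4P = 5P + 6 → P* = €58, Q* = 296.
With the tax collected from sellers, supply shifts: Qs = 5(P − 9) + 6.
Solving gives Q = 276 with consumers paying €63 and sellers receiving €54 (the €9 wedge).
ΔCS is the trapezoid between Q = 276 and Q = 296 of height €5: ½ · (296 + 276) · 5 = €1430.

Consumer surplus falls by €1430 hundred.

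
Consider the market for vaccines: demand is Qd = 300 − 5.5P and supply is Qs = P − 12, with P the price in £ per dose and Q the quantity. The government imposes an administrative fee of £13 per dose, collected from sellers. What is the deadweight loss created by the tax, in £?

Without the tax, 300 − 5.5P = P − 12 gives 6.5P = 312, so P* = £48 and Q* = 36.
With the tax collected from sellers, supply shifts: Qs = (P − 13) − 12.
Solving gives Q = 25 with buyers paying £50 and sellers receiving £37 (the £13 wedge).
Quantity falls by |ΔQ| = |36 − 25| = 11.
DWL = ½ · t · |ΔQ| = ½ · 13 · 11 = £71.5.

Deadweight loss = £71.5.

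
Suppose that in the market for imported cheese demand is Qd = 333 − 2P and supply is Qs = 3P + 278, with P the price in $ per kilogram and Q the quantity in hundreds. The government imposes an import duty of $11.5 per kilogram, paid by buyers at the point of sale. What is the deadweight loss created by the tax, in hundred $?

Deadweight loss = $79.35 hundred.

Before the tax: set 333 − 2P = 3P + 278 → P* = $11, Q* = 311.
With the tax collected from buyers, demand (in seller-price terms) shifts: Qd = 333 − 2(P + 11.5).
New equilibrium: buyers pay $17.9, sellers receive $6.4, Q = 297.2. (Wedge: Pb − Ps = 11.5.)
Quantity falls by |ΔQ| = |311 − 297.2| = 13.8.
DWL = ½ · t · |ΔQ| = ½ · 11.5 · 13.8 = $79.35.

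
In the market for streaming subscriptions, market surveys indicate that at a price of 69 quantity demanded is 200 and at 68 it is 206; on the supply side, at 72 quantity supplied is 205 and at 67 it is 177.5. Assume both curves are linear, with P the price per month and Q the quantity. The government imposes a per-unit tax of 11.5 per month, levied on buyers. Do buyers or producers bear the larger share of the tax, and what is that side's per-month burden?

Demand slope: (206 − 200)/(68 − 69) = -6, so Qd = 614 − 6P.
Supply slope: (177.5 − 205)/(67 − 72) = 5.5, so Qs = 5.5P − 191.
Before the tax: set 614 − 6P = 5.5P − 191 → P* = 70, Q* = 194.
With the tax collected from buyers, demand (in seller-price terms) shifts: Qd = 614 − 6(P + 11.5).
Solving gives Q = 161 with buyers paying 75.5 and producers receiving 64 (the 11.5 wedge).
Per-month burden: buyers 5.5, producers 6.
Producers take the larger share because supply is less price-elastic here (demand slope 6 vs supply slope 5.5).
The less price-elastic side of the market bears the larger share of a per-unit tax.

Producers bear the larger share: 6 per month.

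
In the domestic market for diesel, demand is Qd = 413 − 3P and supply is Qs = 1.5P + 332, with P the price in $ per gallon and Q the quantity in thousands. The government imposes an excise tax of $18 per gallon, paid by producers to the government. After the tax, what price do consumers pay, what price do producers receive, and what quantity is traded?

Consumers pay $24; producers receive $6; quantity = 341.

Before the tax: set 413 − 3P = 1.5P + 332 → P* = $18, Q* = 359.
With the tax collected from producers, supply shifts: Qs = 1.5(P − 18) + 332.
New equilibrium: consumers pay $24, producers receive $6, Q = 341. (Wedge: Pb − Ps = 18.)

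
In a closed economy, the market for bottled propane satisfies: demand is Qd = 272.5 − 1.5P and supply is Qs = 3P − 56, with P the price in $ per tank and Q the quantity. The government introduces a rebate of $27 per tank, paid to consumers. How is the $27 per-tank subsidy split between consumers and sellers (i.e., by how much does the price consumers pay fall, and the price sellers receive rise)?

Consumers gain $18 per tank; sellers gain $9 per tank.

Without the subsidy, 272.5 − 1.5P = 3P − 56 gives 4.5P = 328.5, so P* = $73 and Q* = 163.
With a per-unit subsidy paid to consumers, each effectively pays P − 27, so demand becomes Qd = 272.5 − 1.5(P − 27).
Solving gives Q = 190 with consumers paying $55 and sellers receiving $82 (the $27 wedge).
Gain to consumers: $18; to sellers: $9. (They sum to $27.)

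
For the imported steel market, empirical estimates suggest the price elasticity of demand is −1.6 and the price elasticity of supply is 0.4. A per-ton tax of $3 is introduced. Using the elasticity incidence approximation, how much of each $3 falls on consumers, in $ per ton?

Consumers bear ≈ $0.6 per ton.

Incidence ratio: consumers' share ≈ εs / (εs + |εd|) = 0.4 / (0.4 + 1.6) = 0.2.
So consumers bear ≈ 0.2 × $3 = $0.6; sellers bear $2.4.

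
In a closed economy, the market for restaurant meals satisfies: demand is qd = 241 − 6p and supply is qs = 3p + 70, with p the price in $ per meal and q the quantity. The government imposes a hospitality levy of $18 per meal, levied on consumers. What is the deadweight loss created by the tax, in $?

Without the tax, 241 − 6p = 3p + 70 gives 9p = 171, so p* = $19 and q* = 127.
With the tax collected from consumers, demand (in seller-price terms) shifts: qd = 241 − 6(p + 18).
New equilibrium: consumers pay $25, sellers receive $7, q = 91. (Wedge: pb − ps = 18.)
Quantity falls by |ΔQ| = |127 − 91| = 36.
DWL = ½ · t · |ΔQ| = ½ · 18 · 36 = $324.

Deadweight loss = $324.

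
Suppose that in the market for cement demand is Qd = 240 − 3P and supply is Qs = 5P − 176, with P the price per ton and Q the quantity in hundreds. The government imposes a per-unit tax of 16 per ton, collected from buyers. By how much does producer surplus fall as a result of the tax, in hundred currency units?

Producer surplus falls by 414 hundred.

Without the tax, 240 − 3P = 5P − 176 gives 8P = 416, so P* = 52 and Q* = 84.
With the tax collected from buyers, demand (in seller-price terms) shifts: Qd = 240 − 3(P + 16).
Solving gives Q = 54 with buyers paying 62 and producers receiving 46 (the 16 wedge).
ΔPS is the trapezoid between Q = 54 and Q = 84 of height 6: ½ · (84 + 54) · 6 = 414.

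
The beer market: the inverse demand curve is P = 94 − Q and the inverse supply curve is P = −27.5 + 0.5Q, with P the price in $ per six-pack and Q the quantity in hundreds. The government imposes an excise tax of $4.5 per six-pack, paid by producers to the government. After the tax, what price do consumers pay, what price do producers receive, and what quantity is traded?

Consumers pay $16; producers receive $11.5; quantity = 78.

Inverting to Q(P) form: Qd = 94 − P; Qs = 2P + 55.
Before the tax: set 94 − P = 2P + 55 → P* = $13, Q* = 81.
With the tax collected from producers, supply shifts: Qs = 2(P − 4.5) + 55.
New equilibrium: consumers pay $16, producers receive $11.5, Q = 78. (Wedge: Pb − Ps = 4.5.)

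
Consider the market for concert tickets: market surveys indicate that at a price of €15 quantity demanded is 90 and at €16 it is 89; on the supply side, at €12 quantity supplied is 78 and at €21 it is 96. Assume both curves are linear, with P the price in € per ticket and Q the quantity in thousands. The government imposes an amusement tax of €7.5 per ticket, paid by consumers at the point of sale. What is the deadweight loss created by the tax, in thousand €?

Deadweight loss = €18.75 thousand.

Demand slope: (89 − 90)/(16 − 15) = -1, so Qd = 105 − P.
Supply slope: (96 − 78)/(21 − 12) = 2, so Qs = 2P + 54.
Before the tax: set 105 − P = 2P + 54 → P* = €17, Q* = 88.
With the tax collected from consumers, demand (in seller-price terms) shifts: Qd = 105 − (P + 7.5).
Solving gives Q = 83 with consumers paying €22 and suppliers receiving €14.5 (the €7.5 wedge).
Quantity falls by |ΔQ| = |88 − 83| = 5.
DWL = ½ · t · |ΔQ| = ½ · 7.5 · 5 = €18.75.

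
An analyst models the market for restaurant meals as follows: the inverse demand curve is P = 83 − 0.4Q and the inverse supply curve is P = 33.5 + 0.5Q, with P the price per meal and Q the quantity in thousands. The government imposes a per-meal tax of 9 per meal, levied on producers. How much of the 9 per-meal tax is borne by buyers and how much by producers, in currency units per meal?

Buyers bear 4 per meal; producers bear 5 per meal.

Rewrite in direct form: Qd = 207.5 − 2.5P and Qs = 2P − 67.
Before the tax: set 207.5 − 2.5P = 2P − 67 → P* = 61, Q* = 55.
With the tax collected from producers, supply shifts: Qs = 2(P − 9) − 67.
Solving gives Q = 45 with buyers paying 65 and producers receiving 56 (the 9 wedge).
Burden on buyers: 4; on producers: 5. (They sum to 9.)
The less price-elastic side of the market bears the larger share of a per-unit tax.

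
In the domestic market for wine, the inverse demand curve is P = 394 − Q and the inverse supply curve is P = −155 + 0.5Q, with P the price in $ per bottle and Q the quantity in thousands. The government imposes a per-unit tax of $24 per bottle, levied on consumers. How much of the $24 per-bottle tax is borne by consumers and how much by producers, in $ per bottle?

Rewrite in direct form: Qd = 394 − P and Qs = 2P + 310.
Without the tax, 394 − P = 2P + 310 gives 3P = 84, so P* = $28 and Q* = 366.
With the tax collected from consumers, demand (in seller-price terms) shifts: Qd = 394 − (P + 24).
Solving gives Q = 350 with consumers paying $44 and producers receiving $20 (the $24 wedge).
Burden on consumers: $16; on producers: $8. (They sum to $24.)

Consumers bear $16 per bottle; producers bear $8 per bottle.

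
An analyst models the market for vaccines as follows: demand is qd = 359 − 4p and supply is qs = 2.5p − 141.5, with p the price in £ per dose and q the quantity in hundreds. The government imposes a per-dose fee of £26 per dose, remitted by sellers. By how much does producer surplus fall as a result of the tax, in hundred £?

Before the tax: set 359 − 4p = 2.5p − 141.5 → p* = £77, q* = 51.
With the tax collected from sellers, supply shifts: qs = 2.5(p − 26) − 141.5.
New equilibrium: consumers pay £87, sellers receive £61, q = 11. (Wedge: pb − ps = 26.)
ΔPS is the trapezoid between Q = 11 and Q = 51 of height £16: ½ · (51 + 11) · 16 = £496.

Producer surplus falls by £496 hundred.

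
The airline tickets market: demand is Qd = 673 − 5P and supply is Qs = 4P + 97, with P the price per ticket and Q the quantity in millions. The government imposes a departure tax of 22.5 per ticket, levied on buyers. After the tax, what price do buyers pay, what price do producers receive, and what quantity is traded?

Without the tax, 673 − 5P = 4P + 97 gives 9P = 576, so P* = 64 and Q* = 353.
With the tax collected from buyers, demand (in seller-price terms) shifts: Qd = 673 − 5(P + 22.5).
New equilibrium: buyers pay 74, producers receive 51.5, Q = 303. (Wedge: Pb − Ps = 22.5.)

Buyers pay 74; producers receive 51.5; quantity = 303.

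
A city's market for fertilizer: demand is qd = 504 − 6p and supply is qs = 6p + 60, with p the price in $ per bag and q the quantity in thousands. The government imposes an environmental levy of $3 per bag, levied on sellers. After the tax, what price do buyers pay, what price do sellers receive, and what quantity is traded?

Buyers pay $38.5; sellers receive $35.5; quantity = 273.

Before the tax: set 504 − 6p = 6p + 60 → p* = $37, q* = 282.
With the tax collected from sellers, supply shifts: qs = 6(p − 3) + 60.
New equilibrium: buyers pay $38.5, sellers receive $35.5, q = 273. (Wedge: pb − ps = 3.)
The less price-elastic side of the market bears the larger share of a per-unit tax.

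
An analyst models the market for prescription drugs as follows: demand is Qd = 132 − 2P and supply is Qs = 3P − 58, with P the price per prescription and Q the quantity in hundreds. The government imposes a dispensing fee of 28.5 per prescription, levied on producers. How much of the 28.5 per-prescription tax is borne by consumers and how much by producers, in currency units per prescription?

Without the tax, 132 − 2P = 3P − 58 gives 5P = 190, so P* = 38 and Q* = 56.
With the tax collected from producers, supply shifts: Qs = 3(P − 28.5) − 58.
Solving gives Q = 21.8 with consumers paying 55.1 and producers receiving 26.6 (the 28.5 wedge).
Burden on consumers: 17.1; on producers: 11.4. (They sum to 28.5.)

Consumers bear 17.1 per prescription; producers bear 11.4 per prescription.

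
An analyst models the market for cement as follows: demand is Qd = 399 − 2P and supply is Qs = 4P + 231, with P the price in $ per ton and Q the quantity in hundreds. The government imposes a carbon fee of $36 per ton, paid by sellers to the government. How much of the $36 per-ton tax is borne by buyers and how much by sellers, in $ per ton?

Buyers bear $24 per ton; sellers bear $12 per ton.

Before the tax: set 399 − 2P = 4P + 231 → P* = $28, Q* = 343.
With the tax collected from sellers, supply shifts: Qs = 4(P − 36) + 231.
New equilibrium: buyers pay $52, sellers receive $16, Q = 295. (Wedge: Pb − Ps = 36.)
Burden on buyers: $24; on sellers: $12. (They sum to $36.)
The less price-elastic side of the market bears the larger share of a per-unit tax.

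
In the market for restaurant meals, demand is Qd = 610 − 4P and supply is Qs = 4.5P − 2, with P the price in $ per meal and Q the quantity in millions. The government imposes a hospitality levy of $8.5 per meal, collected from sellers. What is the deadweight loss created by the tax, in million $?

Deadweight loss = $76.5 million.

Before the tax: set 610 − 4P = 4.5P − 2 → P* = $72, Q* = 322.
With the tax collected from sellers, supply shifts: Qs = 4.5(P − 8.5) − 2.
New equilibrium: buyers pay $76.5, sellers receive $68, Q = 304. (Wedge: Pb − Ps = 8.5.)
Quantity falls by |ΔQ| = |322 − 304| = 18.
DWL = ½ · t · |ΔQ| = ½ · 8.5 · 18 = $76.5.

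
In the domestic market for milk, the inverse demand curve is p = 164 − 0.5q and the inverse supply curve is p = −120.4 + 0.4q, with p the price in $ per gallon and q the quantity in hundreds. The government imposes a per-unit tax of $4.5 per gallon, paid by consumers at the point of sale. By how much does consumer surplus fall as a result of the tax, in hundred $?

Consumer surplus falls by $783.75 hundred.

Rewrite in direct form: qd = 328 − 2p and qs = 2.5p + 301.
Without the tax, 328 − 2p = 2.5p + 301 gives 4.5p = 27, so p* = $6 and q* = 316.
With the tax collected from consumers, demand (in seller-price terms) shifts: qd = 328 − 2(p + 4.5).
New equilibrium: consumers pay $8.5, producers receive $4, q = 311. (Wedge: pb − ps = 4.5.)
ΔCS is the trapezoid between Q = 311 and Q = 316 of height $2.5: ½ · (316 + 311) · 2.5 = $783.75.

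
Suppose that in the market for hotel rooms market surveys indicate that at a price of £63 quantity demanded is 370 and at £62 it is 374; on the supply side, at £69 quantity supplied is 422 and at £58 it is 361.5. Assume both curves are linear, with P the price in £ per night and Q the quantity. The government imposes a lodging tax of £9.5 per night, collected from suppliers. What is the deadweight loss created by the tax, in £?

Deadweight loss = £104.5.

Demand slope: (374 − 370)/(62 − 63) = -4, so Qd = 622 − 4P.
Supply slope: (361.5 − 422)/(58 − 69) = 5.5, so Qs = 5.5P + 42.5.
Without the tax, 622 − 4P = 5.5P + 42.5 gives 9.5P = 579.5, so P* = £61 and Q* = 378.
With the tax collected from suppliers, supply shifts: Qs = 5.5(P − 9.5) + 42.5.
New equilibrium: buyers pay £66.5, suppliers receive £57, Q = 356. (Wedge: Pb − Ps = 9.5.)
Quantity falls by |ΔQ| = |378 − 356| = 22.
DWL = ½ · t · |ΔQ| = ½ · 9.5 · 22 = £104.5.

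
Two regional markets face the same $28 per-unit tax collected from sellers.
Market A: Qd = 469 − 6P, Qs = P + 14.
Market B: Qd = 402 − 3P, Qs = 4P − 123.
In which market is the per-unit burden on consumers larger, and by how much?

Market A: pre-tax P* = $65, Q* = 79; post-tax Q = 55; per-unit burden on consumers = $4.
Market B: pre-tax P* = $75, Q* = 177; post-tax Q = 129; per-unit burden on consumers = $16.
Difference: $4 vs $16 → market B is larger by $12.

Market B, by $12.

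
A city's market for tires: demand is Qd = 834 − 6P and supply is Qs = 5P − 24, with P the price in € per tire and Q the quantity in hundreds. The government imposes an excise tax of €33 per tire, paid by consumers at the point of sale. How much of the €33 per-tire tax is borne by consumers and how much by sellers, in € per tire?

Before the tax: set 834 − 6P = 5P − 24 → P* = €78, Q* = 366.
With the tax collected from consumers, demand (in seller-price terms) shifts: Qd = 834 − 6(P + 33).
New equilibrium: consumers pay €93, sellers receive €60, Q = 276. (Wedge: Pb − Ps = 33.)
Burden on consumers: €15; on sellers: €18. (They sum to €33.)

Consumers bear €15 per tire; sellers bear €18 per tire.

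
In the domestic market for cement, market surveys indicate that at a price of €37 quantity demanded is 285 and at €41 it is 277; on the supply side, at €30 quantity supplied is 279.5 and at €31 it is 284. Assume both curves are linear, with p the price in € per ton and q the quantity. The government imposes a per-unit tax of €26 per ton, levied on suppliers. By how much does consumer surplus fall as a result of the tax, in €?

Consumer surplus falls by €4950.

Demand slope: (277 − 285)/(41 − 37) = -2, so qd = 359 − 2p.
Supply slope: (284 − 279.5)/(31 − 30) = 4.5, so qs = 4.5p + 144.5.
Before the tax: set 359 − 2p = 4.5p + 144.5 → p* = €33, q* = 293.
With the tax collected from suppliers, supply shifts: qs = 4.5(p − 26) + 144.5.
New equilibrium: consumers pay €51, suppliers receive €25, q = 257. (Wedge: pb − ps = 26.)
ΔCS is the trapezoid between Q = 257 and Q = 293 of height €18: ½ · (293 + 257) · 18 = €4950.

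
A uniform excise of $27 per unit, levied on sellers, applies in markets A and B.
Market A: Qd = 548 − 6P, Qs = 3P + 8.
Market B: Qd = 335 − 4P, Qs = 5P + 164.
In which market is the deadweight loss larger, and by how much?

Market B, by $81.

Market A: pre-tax P* = $60, Q* = 188; post-tax Q = 134; deadweight loss = $729.
Market B: pre-tax P* = $19, Q* = 259; post-tax Q = 199; deadweight loss = $810.
Difference: $729 vs $810 → market B is larger by $81.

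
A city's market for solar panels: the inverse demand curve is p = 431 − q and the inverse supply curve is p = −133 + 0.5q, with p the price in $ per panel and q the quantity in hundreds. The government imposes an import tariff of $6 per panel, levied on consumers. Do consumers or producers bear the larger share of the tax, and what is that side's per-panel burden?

Rewrite in direct form: qd = 431 − p and qs = 2p + 266.
Before the tax: set 431 − p = 2p + 266 → p* = $55, q* = 376.
With the tax collected from consumers, demand (in seller-price terms) shifts: qd = 431 − (p + 6).
Solving gives q = 372 with consumers paying $59 and producers receiving $53 (the $6 wedge).
Per-panel burden: consumers $4, producers $2.
Consumers take the larger share because demand is less price-elastic here (demand slope 1 vs supply slope 2).

Consumers bear the larger share: $4 per panel.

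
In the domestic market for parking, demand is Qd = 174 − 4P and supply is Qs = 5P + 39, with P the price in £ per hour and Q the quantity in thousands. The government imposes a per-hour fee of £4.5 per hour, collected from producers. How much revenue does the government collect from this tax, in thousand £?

Tax revenue = £468 thousand.

Before the tax: set 174 − 4P = 5P + 39 → P* = £15, Q* = 114.
With the tax collected from producers, supply shifts: Qs = 5(P − 4.5) + 39.
New equilibrium: consumers pay £17.5, producers receive £13, Q = 104. (Wedge: Pb − Ps = 4.5.)
Revenue = t · Q = 4.5 · 104 = £468.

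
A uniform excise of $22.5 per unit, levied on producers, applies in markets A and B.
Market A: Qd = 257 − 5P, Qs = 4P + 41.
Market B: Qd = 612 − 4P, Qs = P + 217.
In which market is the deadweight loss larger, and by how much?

Market A: pre-tax P* = $24, Q* = 137; post-tax Q = 87; deadweight loss = $562.5.
Market B: pre-tax P* = $79, Q* = 296; post-tax Q = 278; deadweight loss = $202.5.
Difference: $562.5 vs $202.5 → market A is larger by $360.

Market A, by $360.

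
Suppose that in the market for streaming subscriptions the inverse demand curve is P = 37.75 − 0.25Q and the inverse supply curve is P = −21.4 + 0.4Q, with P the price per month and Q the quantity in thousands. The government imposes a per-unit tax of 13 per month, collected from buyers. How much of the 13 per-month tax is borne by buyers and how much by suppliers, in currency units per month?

Buyers bear 5 per month; suppliers bear 8 per month.

Rewrite in direct form: Qd = 151 − 4P and Qs = 2.5P + 53.5.
Before the tax: set 151 − 4P = 2.5P + 53.5 → P* = 15, Q* = 91.
With the tax collected from buyers, demand (in seller-price terms) shifts: Qd = 151 − 4(P + 13).
New equilibrium: buyers pay 20, suppliers receive 7, Q = 71. (Wedge: Pb − Ps = 13.)
Burden on buyers: 5; on suppliers: 8. (They sum to 13.)
The less price-elastic side of the market bears the larger share of a per-unit tax.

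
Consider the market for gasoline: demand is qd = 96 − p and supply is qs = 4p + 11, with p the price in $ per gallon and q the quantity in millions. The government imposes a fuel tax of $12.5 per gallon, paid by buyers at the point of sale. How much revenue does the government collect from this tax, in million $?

Tax revenue = $862.5 million.

Without the tax, 96 − p = 4p + 11 gives 5p = 85, so p* = $17 and q* = 79.
With the tax collected from buyers, demand (in seller-price terms) shifts: qd = 96 − (p + 12.5).
Solving gives q = 69 with buyers paying $27 and sellers receiving $14.5 (the $12.5 wedge).
Revenue = t · Q = 12.5 · 69 = $862.5.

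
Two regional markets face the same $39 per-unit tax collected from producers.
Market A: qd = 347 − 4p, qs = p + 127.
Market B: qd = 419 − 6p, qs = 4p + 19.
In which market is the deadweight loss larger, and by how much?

Market B, by $1216.8.

Market A: pre-tax p* = $44, q* = 171; post-tax q = 139.8; deadweight loss = $608.4.
Market B: pre-tax p* = $40, q* = 179; post-tax q = 85.4; deadweight loss = $1825.2.
Difference: $608.4 vs $1825.2 → market B is larger by $1216.8.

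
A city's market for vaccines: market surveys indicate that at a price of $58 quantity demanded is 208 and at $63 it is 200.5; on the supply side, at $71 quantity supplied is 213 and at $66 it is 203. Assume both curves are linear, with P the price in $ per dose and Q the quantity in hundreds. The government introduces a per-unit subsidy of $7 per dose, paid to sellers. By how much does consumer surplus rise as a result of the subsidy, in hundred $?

Consumer surplus rises by $808 hundred.

Demand slope: (200.5 − 208)/(63 − 58) = -1.5, so Qd = 295 − 1.5P.
Supply slope: (203 − 213)/(66 − 71) = 2, so Qs = 2P + 71.
Before the subsidy: set 295 − 1.5P = 2P + 71 → P* = $64, Q* = 199.
With a per-unit subsidy paid to sellers, each receives P + 7 per unit sold, so supply becomes Qs = 2(P + 7) + 71.
Solving gives Q = 205 with consumers paying $60 and sellers receiving $67 (the $7 wedge).
ΔCS is the trapezoid between Q = 205 and Q = 199 of height $4: ½ · (199 + 205) · 4 = $808.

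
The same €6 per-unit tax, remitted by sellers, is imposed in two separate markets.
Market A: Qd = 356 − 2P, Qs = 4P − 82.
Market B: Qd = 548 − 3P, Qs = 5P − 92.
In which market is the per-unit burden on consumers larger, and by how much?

Market A, by €0.25.

Market A: pre-tax P* = €73, Q* = 210; post-tax Q = 202; per-unit burden on consumers = €4.
Market B: pre-tax P* = €80, Q* = 308; post-tax Q = 296.75; per-unit burden on consumers = €3.75.
Difference: €4 vs €3.75 → market A is larger by €0.25.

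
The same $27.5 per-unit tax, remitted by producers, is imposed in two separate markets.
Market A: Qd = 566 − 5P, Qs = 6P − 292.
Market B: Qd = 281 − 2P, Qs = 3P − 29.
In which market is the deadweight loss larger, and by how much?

Market A, by $577.5.

Market A: pre-tax P* = $78, Q* = 176; post-tax Q = 101; deadweight loss = $1031.25.
Market B: pre-tax P* = $62, Q* = 157; post-tax Q = 124; deadweight loss = $453.75.
Difference: $1031.25 vs $453.75 → market A is larger by $577.5.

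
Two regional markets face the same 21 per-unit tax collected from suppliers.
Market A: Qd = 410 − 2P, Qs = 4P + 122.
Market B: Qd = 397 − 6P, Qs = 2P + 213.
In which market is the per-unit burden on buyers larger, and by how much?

Market A: pre-tax P* = 48, Q* = 314; post-tax Q = 286; per-unit burden on buyers = 14.
Market B: pre-tax P* = 23, Q* = 259; post-tax Q = 227.5; per-unit burden on buyers = 5.25.
Difference: 14 vs 5.25 → market A is larger by 8.75.

Market A, by 8.75.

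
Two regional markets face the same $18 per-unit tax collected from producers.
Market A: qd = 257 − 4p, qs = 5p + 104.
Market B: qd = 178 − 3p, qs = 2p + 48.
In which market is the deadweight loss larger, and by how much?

Market A, by $165.6.

Market A: pre-tax p* = $17, q* = 189; post-tax q = 149; deadweight loss = $360.
Market B: pre-tax p* = $26, q* = 100; post-tax q = 78.4; deadweight loss = $194.4.
Difference: $360 vs $194.4 → market A is larger by $165.6.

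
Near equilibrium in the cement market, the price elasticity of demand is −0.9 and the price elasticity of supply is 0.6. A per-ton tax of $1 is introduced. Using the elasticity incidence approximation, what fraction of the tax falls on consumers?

Incidence ratio: consumers' share ≈ εs / (εs + |εd|) = 0.6 / (0.6 + 0.9) = 0.4.
Supply is the less elastic side, so consumers bear the smaller share.

Consumers' share ≈ 0.4.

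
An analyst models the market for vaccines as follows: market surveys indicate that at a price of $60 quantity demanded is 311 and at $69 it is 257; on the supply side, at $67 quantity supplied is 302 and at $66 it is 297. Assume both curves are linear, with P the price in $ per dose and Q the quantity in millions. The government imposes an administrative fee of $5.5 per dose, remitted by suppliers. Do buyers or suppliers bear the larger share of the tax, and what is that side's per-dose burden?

Suppliers bear the larger share: $3 per dose.

Demand slope: (257 − 311)/(69 − 60) = -6, so Qd = 671 − 6P.
Supply slope: (297 − 302)/(66 − 67) = 5, so Qs = 5P − 33.
Before the tax: set 671 − 6P = 5P − 33 → P* = $64, Q* = 287.
With the tax collected from suppliers, supply shifts: Qs = 5(P − 5.5) − 33.
Solving gives Q = 272 with buyers paying $66.5 and suppliers receiving $61 (the $5.5 wedge).
Per-dose burden: buyers $2.5, suppliers $3.
Suppliers take the larger share because supply is less price-elastic here (demand slope 6 vs supply slope 5).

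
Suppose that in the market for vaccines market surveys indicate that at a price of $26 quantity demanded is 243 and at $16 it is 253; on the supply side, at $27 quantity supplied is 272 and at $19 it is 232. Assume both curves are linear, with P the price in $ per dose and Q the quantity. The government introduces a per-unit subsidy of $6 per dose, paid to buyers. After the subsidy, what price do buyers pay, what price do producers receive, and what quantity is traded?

Buyers pay $17; producers receive $23; quantity = 252.

Demand slope: (253 − 243)/(16 − 26) = -1, so Qd = 269 − P.
Supply slope: (232 − 272)/(19 − 27) = 5, so Qs = 5P + 137.
Before the subsidy: set 269 − P = 5P + 137 → P* = $22, Q* = 247.
With a per-unit subsidy paid to buyers, each effectively pays P − 6, so demand becomes Qd = 269 − (P − 6).
New equilibrium: buyers pay $17, producers receive $23, Q = 252. (Wedge: Pb − Ps = −6.)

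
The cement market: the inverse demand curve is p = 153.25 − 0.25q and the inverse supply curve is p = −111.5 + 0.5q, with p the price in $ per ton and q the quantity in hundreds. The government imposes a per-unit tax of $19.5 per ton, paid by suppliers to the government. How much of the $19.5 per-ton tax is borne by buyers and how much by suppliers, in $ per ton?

Buyers bear $6.5 per ton; suppliers bear $13 per ton.

Rewrite in direct form: qd = 613 − 4p and qs = 2p + 223.
Before the tax: set 613 − 4p = 2p + 223 → p* = $65, q* = 353.
With the tax collected from suppliers, supply shifts: qs = 2(p − 19.5) + 223.
Solving gives q = 327 with buyers paying $71.5 and suppliers receiving $52 (the $19.5 wedge).
Burden on buyers: $6.5; on suppliers: $13. (They sum to $19.5.)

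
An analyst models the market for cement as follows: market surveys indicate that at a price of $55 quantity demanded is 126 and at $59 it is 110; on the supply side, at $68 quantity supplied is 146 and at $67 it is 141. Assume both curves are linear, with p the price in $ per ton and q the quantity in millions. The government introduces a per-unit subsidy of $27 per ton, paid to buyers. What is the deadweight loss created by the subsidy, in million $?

Demand slope: (110 − 126)/(59 − 55) = -4, so qd = 346 − 4p.
Supply slope: (141 − 146)/(67 − 68) = 5, so qs = 5p − 194.
Without the subsidy, 346 − 4p = 5p − 194 gives 9p = 540, so p* = $60 and q* = 106.
With a per-unit subsidy paid to buyers, each effectively pays p − 27, so demand becomes qd = 346 − 4(p − 27).
New equilibrium: buyers pay $45, producers receive $72, q = 166. (Wedge: pb − ps = −27.)
Quantity rises by |ΔQ| = |106 − 166| = 60.
DWL = ½ · t · |ΔQ| = ½ · 27 · 60 = $810.

Deadweight loss = $810 million.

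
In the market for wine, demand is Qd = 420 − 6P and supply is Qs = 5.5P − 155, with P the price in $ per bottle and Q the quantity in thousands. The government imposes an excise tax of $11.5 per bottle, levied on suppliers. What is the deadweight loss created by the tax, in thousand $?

Deadweight loss = $189.75 thousand.

Without the tax, 420 − 6P = 5.5P − 155 gives 11.5P = 575, so P* = $50 and Q* = 120.
With the tax collected from suppliers, supply shifts: Qs = 5.5(P − 11.5) − 155.
New equilibrium: consumers pay $55.5, suppliers receive $44, Q = 87. (Wedge: Pb − Ps = 11.5.)
Quantity falls by |ΔQ| = |120 − 87| = 33.
DWL = ½ · t · |ΔQ| = ½ · 11.5 · 33 = $189.75.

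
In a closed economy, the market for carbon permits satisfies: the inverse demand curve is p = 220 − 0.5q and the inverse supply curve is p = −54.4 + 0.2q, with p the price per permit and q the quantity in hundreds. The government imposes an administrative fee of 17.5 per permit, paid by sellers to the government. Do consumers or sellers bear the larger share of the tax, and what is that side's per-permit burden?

Consumers bear the larger share: 12.5 per permit.

Inverting to q(p) form: qd = 440 − 2p; qs = 5p + 272.
Before the tax: set 440 − 2p = 5p + 272 → p* = 24, q* = 392.
With the tax collected from sellers, supply shifts: qs = 5(p − 17.5) + 272.
New equilibrium: consumers pay 36.5, sellers receive 19, q = 367. (Wedge: pb − ps = 17.5.)
Per-permit burden: consumers 12.5, sellers 5.
Consumers take the larger share because demand is less price-elastic here (demand slope 2 vs supply slope 5).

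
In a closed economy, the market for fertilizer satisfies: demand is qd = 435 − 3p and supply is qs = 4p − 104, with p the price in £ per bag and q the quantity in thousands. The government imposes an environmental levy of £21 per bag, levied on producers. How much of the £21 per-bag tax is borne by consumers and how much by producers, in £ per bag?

Consumers bear £12 per bag; producers bear £9 per bag.

Without the tax, 435 − 3p = 4p − 104 gives 7p = 539, so p* = £77 and q* = 204.
With the tax collected from producers, supply shifts: qs = 4(p − 21) − 104.
Solving gives q = 168 with consumers paying £89 and producers receiving £68 (the £21 wedge).
Burden on consumers: £12; on producers: £9. (They sum to £21.)
The less price-elastic side of the market bears the larger share of a per-unit tax.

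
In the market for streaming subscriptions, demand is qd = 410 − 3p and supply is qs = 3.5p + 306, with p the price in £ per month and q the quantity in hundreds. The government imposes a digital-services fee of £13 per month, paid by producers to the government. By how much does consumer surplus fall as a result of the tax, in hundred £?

Consumer surplus falls by £2460.5 hundred.

Before the tax: set 410 − 3p = 3.5p + 306 → p* = £16, q* = 362.
With the tax collected from producers, supply shifts: qs = 3.5(p − 13) + 306.
New equilibrium: buyers pay £23, producers receive £10, q = 341. (Wedge: pb − ps = 13.)
ΔCS is the trapezoid between Q = 341 and Q = 362 of height £7: ½ · (362 + 341) · 7 = £2460.5.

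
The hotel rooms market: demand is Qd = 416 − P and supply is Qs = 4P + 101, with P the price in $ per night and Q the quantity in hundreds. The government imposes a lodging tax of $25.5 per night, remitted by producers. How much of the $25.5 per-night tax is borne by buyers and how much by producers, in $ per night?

Buyers bear $20.4 per night; producers bear $5.1 per night.

Without the tax, 416 − P = 4P + 101 gives 5P = 315, so P* = $63 and Q* = 353.
With the tax collected from producers, supply shifts: Qs = 4(P − 25.5) + 101.
New equilibrium: buyers pay $83.4, producers receive $57.9, Q = 332.6. (Wedge: Pb − Ps = 25.5.)
Burden on buyers: $20.4; on producers: $5.1. (They sum to $25.5.)
The less price-elastic side of the market bears the larger share of a per-unit tax.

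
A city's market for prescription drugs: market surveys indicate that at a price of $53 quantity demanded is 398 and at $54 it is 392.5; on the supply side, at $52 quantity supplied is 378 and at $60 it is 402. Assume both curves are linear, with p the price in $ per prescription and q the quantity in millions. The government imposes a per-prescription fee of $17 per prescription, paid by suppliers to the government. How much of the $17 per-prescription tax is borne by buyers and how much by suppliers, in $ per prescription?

Buyers bear $6 per prescription; suppliers bear $11 per prescription.

Demand slope: (392.5 − 398)/(54 − 53) = -5.5, so qd = 689.5 − 5.5p.
Supply slope: (402 − 378)/(60 − 52) = 3, so qs = 3p + 222.
Without the tax, 689.5 − 5.5p = 3p + 222 gives 8.5p = 467.5, so p* = $55 and q* = 387.
With the tax collected from suppliers, supply shifts: qs = 3(p − 17) + 222.
Solving gives q = 354 with buyers paying $61 and suppliers receiving $44 (the $17 wedge).
Burden on buyers: $6; on suppliers: $11. (They sum to $17.)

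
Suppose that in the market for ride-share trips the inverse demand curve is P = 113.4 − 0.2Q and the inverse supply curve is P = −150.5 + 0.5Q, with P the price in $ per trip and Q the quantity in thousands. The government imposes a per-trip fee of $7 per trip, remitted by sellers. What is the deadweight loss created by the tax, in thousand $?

Deadweight loss = $35 thousand.

Inverting to Q(P) form: Qd = 567 − 5P; Qs = 2P + 301.
Without the tax, 567 − 5P = 2P + 301 gives 7P = 266, so P* = $38 and Q* = 377.
With the tax collected from sellers, supply shifts: Qs = 2(P − 7) + 301.
Solving gives Q = 367 with consumers paying $40 and sellers receiving $33 (the $7 wedge).
Quantity falls by |ΔQ| = |377 − 367| = 10.
DWL = ½ · t · |ΔQ| = ½ · 7 · 10 = $35.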